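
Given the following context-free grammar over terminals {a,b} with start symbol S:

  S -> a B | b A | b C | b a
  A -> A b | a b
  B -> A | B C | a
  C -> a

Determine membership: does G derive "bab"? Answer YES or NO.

CNF form of G:
  S -> T0 A | T0 C | T0 T1 | T1 B
  A -> A T0 | T1 T0
  B -> A T0 | B C | T1 T0 | a
  C -> a
  T0 -> b
  T1 -> a

Fill CYK table bottom-up:
  [0..0]={T0}  "b"  orig:{}
  [1..1]={B,C,T1}  "a"  orig:{B,C}
  [2..2]={T0}  "b"  orig:{}
  [0..1]={S}  "ba"
  [1..2]={A,B}  "ab"
  [0..2]={S}  "bab"

S ∈ T[0,2] ⇒ YES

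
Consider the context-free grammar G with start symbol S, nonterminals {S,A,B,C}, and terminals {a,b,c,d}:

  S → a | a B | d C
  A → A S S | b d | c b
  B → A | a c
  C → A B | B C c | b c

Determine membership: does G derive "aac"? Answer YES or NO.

CNF form of G:
  S -> T1 C | T3 B | a
  A -> A X4 | T0 T1 | T2 T0
  B -> A X5 | T0 T1 | T2 T0 | T3 T2
  C -> A B | B X6 | T0 T2
  T0 -> b
  T1 -> d
  T2 -> c
  T3 -> a
  X4 -> S S
  X5 -> S S
  X6 -> C T2

CYK table (by increasing span):
  T[0,0] 'a' = {S,T3}  orig:{S}
  T[1,1] 'a' = {S,T3}  orig:{S}
  T[2,2] 'c' = {T2}  orig:{}
  T[0,1] 'aa' = {X4,X5}  orig:{}
  T[1,2] 'ac' = {B}
  T[0,2] 'aac' = {S}

S ∈ T[0,2] ⇒ YES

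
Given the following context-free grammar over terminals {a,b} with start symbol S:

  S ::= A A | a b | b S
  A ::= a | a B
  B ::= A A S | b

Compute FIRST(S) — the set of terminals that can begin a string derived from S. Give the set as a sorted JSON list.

FIRST sets, iterate to fixpoint:
[1]
  A via A→a: +{a}
  B via B→A A S: +{a}
  B via B→b: +{b}
  S via S→A A: +{a}
  S via S→b S: +{b}
  S: {a,b}  A: {a}  B: {a,b}
[2] (no change)
  S: {a,b}  A: {a}  B: {a,b}

FIRST(S) = ["a", "b"]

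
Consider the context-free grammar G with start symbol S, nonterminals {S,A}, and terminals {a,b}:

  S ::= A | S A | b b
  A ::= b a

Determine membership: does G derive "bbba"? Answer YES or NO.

Convert to CNF:
  S -> S A | T0 T0 | T0 T1
  A -> T0 T1
  T0 -> b
  T1 -> a

CYK table (by increasing span):
  cell(0,0) b: {T0}  orig:{}
  cell(1,1) b: {T0}  orig:{}
  cell(2,2) b: {T0}  orig:{}
  cell(3,3) a: {T1}  orig:{}
  cell(0,1) bb: {S}
  cell(1,2) bb: {S}
  cell(2,3) ba: {A,S}
  cell(0,2) bbb: ∅
  cell(1,3) bba: ∅
  cell(0,3) bbba: {S}

S ∈ T[0,3] ⇒ YES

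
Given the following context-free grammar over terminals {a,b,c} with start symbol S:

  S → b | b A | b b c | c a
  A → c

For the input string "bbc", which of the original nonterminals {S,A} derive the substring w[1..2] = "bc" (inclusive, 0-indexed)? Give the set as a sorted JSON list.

Convert to CNF:
  S -> T0 A | T0 X3 | T1 T2 | b
  A -> c
  T0 -> b
  T1 -> c
  T2 -> a
  X3 -> T0 T1

CYK table (by increasing span) (cells [i..j] with 1 ≤ i ≤ j ≤ 2 only):
  cell(1,1) b: {S,T0}  orig:{S}
  cell(2,2) c: {A,T1}  orig:{A}
  cell(1,2) bc: {S,X3}  orig:{S}

Original NTs in T[1,2] deriving "bc": ["S"]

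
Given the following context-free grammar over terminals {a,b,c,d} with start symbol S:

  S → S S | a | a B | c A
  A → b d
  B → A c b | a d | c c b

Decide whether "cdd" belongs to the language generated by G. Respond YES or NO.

CNF form of G:
  S -> S S | T2 A | T3 B | a
  A -> T0 T1
  B -> A X4 | T2 X5 | T3 T1
  T0 -> b
  T1 -> d
  T2 -> c
  T3 -> a
  X4 -> T2 T0
  X5 -> T2 T0

CYK fill:
  T[0,0] 'c' = {T2}  orig:{}
  T[1,1] 'd' = {T1}  orig:{}
  T[2,2] 'd' = {T1}  orig:{}
  T[0,1] 'cd' = ∅
  T[1,2] 'dd' = ∅
  T[0,2] 'cdd' = ∅

S ∉ T[0,2] ⇒ NO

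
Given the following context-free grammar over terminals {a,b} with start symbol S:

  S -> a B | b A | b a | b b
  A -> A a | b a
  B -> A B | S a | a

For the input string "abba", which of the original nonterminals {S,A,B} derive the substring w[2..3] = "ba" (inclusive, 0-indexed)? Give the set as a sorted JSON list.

CNF form of G:
  S -> T0 B | T1 A | T1 T0 | T1 T1
  A -> A T0 | T1 T0
  B -> A B | S T0 | a
  T0 -> a
  T1 -> b

CYK fill — only the sub-triangle for w[2..3]:
  [2..2]={T1}  "b"  orig:{}
  [3..3]={B,T0}  "a"  orig:{B}
  [2..3]={A,S}  "ba"

Original NTs in T[2,3] deriving "ba": ["A", "S"]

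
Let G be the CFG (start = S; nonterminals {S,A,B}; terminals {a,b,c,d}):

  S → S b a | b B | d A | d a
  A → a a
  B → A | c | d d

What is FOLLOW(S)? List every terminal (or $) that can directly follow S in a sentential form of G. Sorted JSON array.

Compute FIRST by fixpoint:
round 1:
  A via A→a a: +{a}
  B via B→A: +{a}
  B via B→c: +{c}
  B via B→d d: +{d}
  S via S→b B: +{b}
  S via S→d A: +{d}
  FIRST[S]={b,d}  FIRST[A]={a}  FIRST[B]={a,c,d}
round 2: (no change)
  FIRST[S]={b,d}  FIRST[A]={a}  FIRST[B]={a,c,d}

Compute FOLLOW by fixpoint:
seed FOLLOW(S) with $
iter 1:
  S→S b a: FOLLOW(S) ⊇ FIRST(b) = {b}; new: +{b}
  S→b B: FOLLOW(B) ⊇ FOLLOW(S) ⊇ {$,b}; new: +{$,b}
  S→d A: FOLLOW(A) ⊇ FOLLOW(S) ⊇ {$,b}; new: +{$,b}
  S: {$,b}  A: {$,b}  B: {$,b}
iter 2: (stable)
  S: {$,b}  A: {$,b}  B: {$,b}

FOLLOW(S) = ["$", "b"]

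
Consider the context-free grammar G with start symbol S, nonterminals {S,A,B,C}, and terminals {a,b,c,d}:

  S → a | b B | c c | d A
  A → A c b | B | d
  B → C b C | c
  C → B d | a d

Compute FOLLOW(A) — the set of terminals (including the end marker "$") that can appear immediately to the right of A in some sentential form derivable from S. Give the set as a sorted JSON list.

FIRST sets, iterate to fixpoint:
iter 1:
  A via A→d: +{d}
  B via B→c: +{c}
  C via C→B d: +{c}
  C via C→a d: +{a}
  S via S→a: +{a}
  S via S→b B: +{b}
  S via S→c c: +{c}
  S via S→d A: +{d}
  FIRST(S)={a,b,c,d}  FIRST(A)={d}  FIRST(B)={c}  FIRST(C)={a,c}
iter 2:
  A via A→B: +{c}
  B via B→C b C: +{a}
  FIRST(S)={a,b,c,d}  FIRST(A)={c,d}  FIRST(B)={a,c}  FIRST(C)={a,c}
iter 3:
  A via A→B: +{a}
  FIRST(S)={a,b,c,d}  FIRST(A)={a,c,d}  FIRST(B)={a,c}  FIRST(C)={a,c}
iter 4: (no change)
  FIRST(S)={a,b,c,d}  FIRST(A)={a,c,d}  FIRST(B)={a,c}  FIRST(C)={a,c}

FOLLOW sets:
initialize: $ ∈ FOLLOW(S)
[1]
  A→A c b: FOLLOW(A) ⊇ FIRST(c) = {c}; new: +{c}
  A→B: FOLLOW(B) ⊇ FOLLOW(A) ⊇ {c}; new: +{c}
  B→C b C: FOLLOW(C) ⊇ FIRST(b) = {b}; new: +{b}
  B→C b C: FOLLOW(C) ⊇ FOLLOW(B) ⊇ {c}; new: +{c}
  C→B d: FOLLOW(B) ⊇ FIRST(d) = {d}; new: +{d}
  S→b B: FOLLOW(B) ⊇ FOLLOW(S) ⊇ {$}; new: +{$}
  S→d A: FOLLOW(A) ⊇ FOLLOW(S) ⊇ {$}; new: +{$}
  S: {$}  A: {$,c}  B: {$,c,d}  C: {b,c}
[2]
  B→C b C: FOLLOW(C) ⊇ FOLLOW(B) ⊇ {$,c,d}; new: +{$,d}
  S: {$}  A: {$,c}  B: {$,c,d}  C: {$,b,c,d}
[3] — fixpoint
  S: {$}  A: {$,c}  B: {$,c,d}  C: {$,b,c,d}

FOLLOW(A) = ["$", "c"]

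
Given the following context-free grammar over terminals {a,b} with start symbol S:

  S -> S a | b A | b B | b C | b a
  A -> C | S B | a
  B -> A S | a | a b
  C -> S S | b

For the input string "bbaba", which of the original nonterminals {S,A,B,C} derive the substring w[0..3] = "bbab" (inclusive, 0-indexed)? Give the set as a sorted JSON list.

CNF form of G:
  S -> S T0 | T1 A | T1 B | T1 C | T1 T0
  A -> S B | S S | a | b
  B -> A S | T0 T1 | a
  C -> S S | b
  T0 -> a
  T1 -> b

CYK fill — only the sub-triangle for w[0..3]:
  [0..0]={A,C,T1}  "b"  orig:{A,C}
  [1..1]={A,C,T1}  "b"  orig:{A,C}
  [2..2]={A,B,T0}  "a"  orig:{A,B}
  [3..3]={A,C,T1}  "b"  orig:{A,C}
  [0..1]={S}  "bb"
  [1..2]={S}  "ba"
  [2..3]={B}  "ab"
  [0..2]={A,B,S}  "bba"
  [1..3]={S}  "bab"
  [0..3]={A,B}  "bbab"

Original NTs in T[0,3] deriving "bbab": ["A", "B"]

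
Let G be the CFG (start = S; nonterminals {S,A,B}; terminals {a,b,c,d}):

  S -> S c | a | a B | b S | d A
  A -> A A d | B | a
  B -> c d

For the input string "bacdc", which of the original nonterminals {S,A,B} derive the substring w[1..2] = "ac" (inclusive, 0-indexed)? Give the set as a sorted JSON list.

Convert to CNF:
  S -> S T1 | T0 A | T2 B | T3 S | a
  A -> A X4 | T1 T0 | a
  B -> T1 T0
  T0 -> d
  T1 -> c
  T2 -> a
  T3 -> b
  X4 -> A T0

CYK fill, restricted to cells inside w[1..2]:
  cell(1,1) a: {A,S,T2}  orig:{A,S}
  cell(2,2) c: {T1}  orig:{}
  cell(1,2) ac: {S}

Original NTs in T[1,2] deriving "ac": ["S"]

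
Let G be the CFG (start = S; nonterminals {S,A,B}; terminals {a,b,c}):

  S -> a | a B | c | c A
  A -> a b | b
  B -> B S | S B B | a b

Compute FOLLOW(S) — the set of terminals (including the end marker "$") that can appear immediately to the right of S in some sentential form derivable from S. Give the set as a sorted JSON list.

FIRST sets, iterate to fixpoint:
iter 1:
  A via A→a b: +{a}
  A via A→b: +{b}
  B via B→a b: +{a}
  S via S→a: +{a}
  S via S→c: +{c}
  FIRST(S)={a,c}  FIRST(A)={a,b}  FIRST(B)={a}
iter 2:
  B via B→S B B: +{c}
  FIRST(S)={a,c}  FIRST(A)={a,b}  FIRST(B)={a,c}
iter 3: (stable)
  FIRST(S)={a,c}  FIRST(A)={a,b}  FIRST(B)={a,c}

FOLLOW sets:
FOLLOW(S) := {$}
[1]
  B→B S: FOLLOW(B) ⊇ FIRST(S) = {a,c}; new: +{a,c}
  B→B S: FOLLOW(S) ⊇ FOLLOW(B) ⊇ {a,c}; new: +{a,c}
  S→a B: FOLLOW(B) ⊇ FOLLOW(S) ⊇ {$,a,c}; new: +{$}
  S→c A: FOLLOW(A) ⊇ FOLLOW(S) ⊇ {$,a,c}; new: +{$,a,c}
  S: {$,a,c}  A: {$,a,c}  B: {$,a,c}
[2] — fixpoint
  S: {$,a,c}  A: {$,a,c}  B: {$,a,c}

FOLLOW(S) = ["$", "a", "c"]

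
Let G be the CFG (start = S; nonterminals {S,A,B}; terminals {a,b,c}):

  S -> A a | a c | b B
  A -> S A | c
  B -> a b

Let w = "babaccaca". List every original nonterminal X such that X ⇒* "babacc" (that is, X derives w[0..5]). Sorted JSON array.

Convert to CNF:
  S -> A T0 | T0 T2 | T1 B
  A -> S A | c
  B -> T0 T1
  T0 -> a
  T1 -> b
  T2 -> c

CYK table (by increasing span) — only the sub-triangle for w[0..5]:
  cell(0,0) b: {T1}  orig:{}
  cell(1,1) a: {T0}  orig:{}
  cell(2,2) b: {T1}  orig:{}
  cell(3,3) a: {T0}  orig:{}
  cell(4,4) c: {A,T2}  orig:{A}
  cell(5,5) c: {A,T2}  orig:{A}
  cell(0,1) ba: ∅
  cell(1,2) ab: {B}
  cell(2,3) ba: ∅
  cell(3,4) ac: {S}
  cell(4,5) cc: ∅
  cell(0,2) bab: {S}
  cell(1,3) aba: ∅
  cell(2,4) bac: ∅
  cell(3,5) acc: {A}
  cell(0,3) baba: ∅
  cell(1,4) abac: ∅
  cell(2,5) bacc: ∅
  cell(0,4) babac: ∅
  cell(1,5) abacc: ∅
  cell(0,5) babacc: {A}

Original NTs in T[0,5] deriving "babacc": ["A"]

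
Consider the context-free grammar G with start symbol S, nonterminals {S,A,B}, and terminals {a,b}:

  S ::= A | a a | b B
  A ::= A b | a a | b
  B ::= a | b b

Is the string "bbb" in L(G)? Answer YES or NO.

CNF form of G:
  S -> A T0 | T0 B | T1 T1 | b
  A -> A T0 | T1 T1 | b
  B -> T0 T0 | a
  T0 -> b
  T1 -> a

CYK fill:
  T[0,0] 'b' = {A,S,T0}  orig:{A,S}
  T[1,1] 'b' = {A,S,T0}  orig:{A,S}
  T[2,2] 'b' = {A,S,T0}  orig:{A,S}
  T[0,1] 'bb' = {A,B,S}
  T[1,2] 'bb' = {A,B,S}
  T[0,2] 'bbb' = {A,S}

S ∈ T[0,2] ⇒ YES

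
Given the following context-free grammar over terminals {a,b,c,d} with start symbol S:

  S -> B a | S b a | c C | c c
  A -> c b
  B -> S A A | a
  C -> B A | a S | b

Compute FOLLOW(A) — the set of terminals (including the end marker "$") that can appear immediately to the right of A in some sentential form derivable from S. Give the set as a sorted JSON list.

FIRST sets, iterate to fixpoint:
round 1:
  A via A→c b: +{c}
  B via B→a: +{a}
  C via C→B A: +{a}
  C via C→b: +{b}
  S via S→B a: +{a}
  S via S→c C: +{c}
  S: {a,c}  A: {c}  B: {a}  C: {a,b}
round 2:
  B via B→S A A: +{c}
  C via C→B A: +{c}
  S: {a,c}  A: {c}  B: {a,c}  C: {a,b,c}
round 3: done
  S: {a,c}  A: {c}  B: {a,c}  C: {a,b,c}

FOLLOW iteration:
seed FOLLOW(S) with $
[1]
  B→S A A: FOLLOW(S) ⊇ FIRST(A) = {c}; new: +{c}
  B→S A A: FOLLOW(A) ⊇ FIRST(A) = {c}; new: +{c}
  C→B A: FOLLOW(B) ⊇ FIRST(A) = {c}; new: +{c}
  S→B a: FOLLOW(B) ⊇ FIRST(a) = {a}; new: +{a}
  S→S b a: FOLLOW(S) ⊇ FIRST(b) = {b}; new: +{b}
  S→c C: FOLLOW(C) ⊇ FOLLOW(S) ⊇ {$,b,c}; new: +{$,b,c}
  FOLLOW(S)={$,b,c}  FOLLOW(A)={c}  FOLLOW(B)={a,c}  FOLLOW(C)={$,b,c}
[2]
  B→S A A: FOLLOW(A) ⊇ FOLLOW(B) ⊇ {a,c}; new: +{a}
  C→B A: FOLLOW(A) ⊇ FOLLOW(C) ⊇ {$,b,c}; new: +{$,b}
  FOLLOW(S)={$,b,c}  FOLLOW(A)={$,a,b,c}  FOLLOW(B)={a,c}  FOLLOW(C)={$,b,c}
[3] done
  FOLLOW(S)={$,b,c}  FOLLOW(A)={$,a,b,c}  FOLLOW(B)={a,c}  FOLLOW(C)={$,b,c}

FOLLOW(A) = ["$", "a", "b", "c"]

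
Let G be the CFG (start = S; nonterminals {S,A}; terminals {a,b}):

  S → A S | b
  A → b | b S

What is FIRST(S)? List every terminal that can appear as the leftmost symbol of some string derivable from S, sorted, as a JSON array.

FIRST sets, iterate to fixpoint:
round 1:
  A via A→b: +{b}
  S via S→A S: +{b}
  S: {b}  A: {b}
round 2: (stable)
  S: {b}  A: {b}

FIRST(S) = ["b"]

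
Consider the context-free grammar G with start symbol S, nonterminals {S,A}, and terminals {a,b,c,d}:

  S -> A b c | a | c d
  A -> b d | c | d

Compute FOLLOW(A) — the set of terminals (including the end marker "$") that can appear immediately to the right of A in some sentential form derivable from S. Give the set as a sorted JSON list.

Compute FIRST by fixpoint:
pass 1:
  A via A→b d: +{b}
  A via A→c: +{c}
  A via A→d: +{d}
  S via S→A b c: +{b,c,d}
  S via S→a: +{a}
  S: {a,b,c,d}  A: {b,c,d}
pass 2: (no change)
  S: {a,b,c,d}  A: {b,c,d}

FOLLOW sets:
initialize: $ ∈ FOLLOW(S)
pass 1:
  S→A b c: FOLLOW(A) ⊇ FIRST(b) = {b}; new: +{b}
  FOLLOW(S)={$}  FOLLOW(A)={b}
pass 2: (no change)
  FOLLOW(S)={$}  FOLLOW(A)={b}

FOLLOW(A) = ["b"]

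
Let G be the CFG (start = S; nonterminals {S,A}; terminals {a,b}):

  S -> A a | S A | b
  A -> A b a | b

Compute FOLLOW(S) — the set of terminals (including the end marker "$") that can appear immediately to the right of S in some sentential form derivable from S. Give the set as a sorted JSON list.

FIRST sets, iterate to fixpoint:
round 1:
  A via A→b: +{b}
  S via S→A a: +{b}
  FIRST[S]={b}  FIRST[A]={b}
round 2: done
  FIRST[S]={b}  FIRST[A]={b}

FOLLOW iteration:
seed FOLLOW(S) with $
[1]
  A→A b a: FOLLOW(A) ⊇ FIRST(b) = {b}; new: +{b}
  S→A a: FOLLOW(A) ⊇ FIRST(a) = {a}; new: +{a}
  S→S A: FOLLOW(S) ⊇ FIRST(A) = {b}; new: +{b}
  S→S A: FOLLOW(A) ⊇ FOLLOW(S) ⊇ {$,b}; new: +{$}
  S: {$,b}  A: {$,a,b}
[2] done
  S: {$,b}  A: {$,a,b}

FOLLOW(S) = ["$", "b"]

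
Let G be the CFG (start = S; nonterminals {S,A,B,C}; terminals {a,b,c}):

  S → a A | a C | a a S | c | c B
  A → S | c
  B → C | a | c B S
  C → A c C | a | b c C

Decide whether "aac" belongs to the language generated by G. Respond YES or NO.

Convert to CNF:
  S -> T0 A | T0 C | T0 X9 | T1 B | c
  A -> T0 A | T0 C | T0 X3 | T1 B | c
  B -> A X4 | T1 X6 | T2 X5 | a
  C -> A X7 | T2 X8 | a
  T0 -> a
  T1 -> c
  T2 -> b
  X3 -> T0 S
  X4 -> T1 C
  X5 -> T1 C
  X6 -> B S
  X7 -> T1 C
  X8 -> T1 C
  X9 -> T0 S

CYK fill:
  cell(0,0) a: {B,C,T0}  orig:{B,C}
  cell(1,1) a: {B,C,T0}  orig:{B,C}
  cell(2,2) c: {A,S,T1}  orig:{A,S}
  cell(0,1) aa: {A,S}
  cell(1,2) ac: {A,S,X3,X6,X9}  orig:{A,S}
  cell(0,2) aac: {A,S,X3,X6,X9}  orig:{A,S}

S ∈ T[0,2] ⇒ YES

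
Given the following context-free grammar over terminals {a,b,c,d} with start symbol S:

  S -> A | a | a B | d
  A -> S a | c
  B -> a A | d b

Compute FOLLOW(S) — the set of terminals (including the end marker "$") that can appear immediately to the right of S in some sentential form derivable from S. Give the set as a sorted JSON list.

Compute FIRST by fixpoint:
round 1:
  A via A→c: +{c}
  B via B→a A: +{a}
  B via B→d b: +{d}
  S via S→A: +{c}
  S via S→a: +{a}
  S via S→d: +{d}
  FIRST[S]={a,c,d}  FIRST[A]={c}  FIRST[B]={a,d}
round 2:
  A via A→S a: +{a,d}
  FIRST[S]={a,c,d}  FIRST[A]={a,c,d}  FIRST[B]={a,d}
round 3: — fixpoint
  FIRST[S]={a,c,d}  FIRST[A]={a,c,d}  FIRST[B]={a,d}

FOLLOW iteration:
FOLLOW(S) := {$}
round 1:
  A→S a: FOLLOW(S) ⊇ FIRST(a) = {a}; new: +{a}
  S→A: FOLLOW(A) ⊇ FOLLOW(S) ⊇ {$,a}; new: +{$,a}
  S→a B: FOLLOW(B) ⊇ FOLLOW(S) ⊇ {$,a}; new: +{$,a}
  FOLLOW(S)={$,a}  FOLLOW(A)={$,a}  FOLLOW(B)={$,a}
round 2: (stable)
  FOLLOW(S)={$,a}  FOLLOW(A)={$,a}  FOLLOW(B)={$,a}

FOLLOW(S) = ["$", "a"]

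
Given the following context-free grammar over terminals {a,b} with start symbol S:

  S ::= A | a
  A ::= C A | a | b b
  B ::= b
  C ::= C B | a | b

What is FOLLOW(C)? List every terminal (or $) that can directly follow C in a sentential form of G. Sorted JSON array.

FIRST sets, iterate to fixpoint:
iter 1:
  A via A→a: +{a}
  A via A→b b: +{b}
  B via B→b: +{b}
  C via C→a: +{a}
  C via C→b: +{b}
  S via S→A: +{a,b}
  FIRST(S)={a,b}  FIRST(A)={a,b}  FIRST(B)={b}  FIRST(C)={a,b}
iter 2: done
  FIRST(S)={a,b}  FIRST(A)={a,b}  FIRST(B)={b}  FIRST(C)={a,b}

FOLLOW sets:
seed FOLLOW(S) with $
[1]
  A→C A: FOLLOW(C) ⊇ FIRST(A) = {a,b}; new: +{a,b}
  C→C B: FOLLOW(B) ⊇ FOLLOW(C) ⊇ {a,b}; new: +{a,b}
  S→A: FOLLOW(A) ⊇ FOLLOW(S) ⊇ {$}; new: +{$}
  S: {$}  A: {$}  B: {a,b}  C: {a,b}
[2] done
  S: {$}  A: {$}  B: {a,b}  C: {a,b}

FOLLOW(C) = ["a", "b"]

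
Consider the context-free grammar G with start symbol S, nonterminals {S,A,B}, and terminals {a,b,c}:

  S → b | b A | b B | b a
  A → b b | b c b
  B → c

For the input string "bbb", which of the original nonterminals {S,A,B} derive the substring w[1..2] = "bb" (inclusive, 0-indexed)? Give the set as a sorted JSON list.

CNF form of G:
  S -> T0 A | T0 B | T0 T2 | b
  A -> T0 T0 | T0 X3
  B -> c
  T0 -> b
  T1 -> c
  T2 -> a
  X3 -> T1 T0

CYK table (by increasing span), restricted to cells inside w[1..2]:
  [1..1]={S,T0}  "b"  orig:{S}
  [2..2]={S,T0}  "b"  orig:{S}
  [1..2]={A}  "bb"

Original NTs in T[1,2] deriving "bb": ["A"]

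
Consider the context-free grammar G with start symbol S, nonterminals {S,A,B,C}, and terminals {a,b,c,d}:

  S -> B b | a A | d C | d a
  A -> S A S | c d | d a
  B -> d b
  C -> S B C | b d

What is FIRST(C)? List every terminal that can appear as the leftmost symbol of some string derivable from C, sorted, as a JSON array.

Compute FIRST by fixpoint:
iter 1:
  A via A→c d: +{c}
  A via A→d a: +{d}
  B via B→d b: +{d}
  C via C→b d: +{b}
  S via S→B b: +{d}
  S via S→a A: +{a}
  S: {a,d}  A: {c,d}  B: {d}  C: {b}
iter 2:
  A via A→S A S: +{a}
  C via C→S B C: +{a,d}
  S: {a,d}  A: {a,c,d}  B: {d}  C: {a,b,d}
iter 3: — fixpoint
  S: {a,d}  A: {a,c,d}  B: {d}  C: {a,b,d}

FIRST(C) = ["a", "b", "d"]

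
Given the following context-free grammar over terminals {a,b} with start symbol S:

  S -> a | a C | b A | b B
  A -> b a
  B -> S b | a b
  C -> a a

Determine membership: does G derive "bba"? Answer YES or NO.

CNF form of G:
  S -> T0 A | T0 B | T1 C | a
  A -> T0 T1
  B -> S T0 | T1 T0
  C -> T1 T1
  T0 -> b
  T1 -> a

Fill CYK table bottom-up:
  [0..0]={T0}  "b"  orig:{}
  [1..1]={T0}  "b"  orig:{}
  [2..2]={S,T1}  "a"  orig:{S}
  [0..1]=∅  "bb"
  [1..2]={A}  "ba"
  [0..2]={S}  "bba"

S ∈ T[0,2] ⇒ YES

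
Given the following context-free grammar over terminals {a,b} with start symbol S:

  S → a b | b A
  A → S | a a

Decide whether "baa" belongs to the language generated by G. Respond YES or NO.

CNF form of G:
  S -> T0 T1 | T1 A
  A -> T0 T0 | T0 T1 | T1 A
  T0 -> a
  T1 -> b

Fill CYK table bottom-up:
  T[0,0] 'b' = {T1}  orig:{}
  T[1,1] 'a' = {T0}  orig:{}
  T[2,2] 'a' = {T0}  orig:{}
  T[0,1] 'ba' = ∅
  T[1,2] 'aa' = {A}
  T[0,2] 'baa' = {A,S}

S ∈ T[0,2] ⇒ YES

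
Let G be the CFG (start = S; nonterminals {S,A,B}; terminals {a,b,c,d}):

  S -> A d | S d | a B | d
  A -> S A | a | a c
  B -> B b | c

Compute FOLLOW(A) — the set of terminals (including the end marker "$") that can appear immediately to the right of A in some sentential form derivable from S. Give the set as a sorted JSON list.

Compute FIRST by fixpoint:
round 1:
  A via A→a: +{a}
  B via B→c: +{c}
  S via S→A d: +{a}
  S via S→d: +{d}
  FIRST(S)={a,d}  FIRST(A)={a}  FIRST(B)={c}
round 2:
  A via A→S A: +{d}
  FIRST(S)={a,d}  FIRST(A)={a,d}  FIRST(B)={c}
round 3: — fixpoint
  FIRST(S)={a,d}  FIRST(A)={a,d}  FIRST(B)={c}

FOLLOW sets:
seed FOLLOW(S) with $
round 1:
  A→S A: FOLLOW(S) ⊇ FIRST(A) = {a,d}; new: +{a,d}
  B→B b: FOLLOW(B) ⊇ FIRST(b) = {b}; new: +{b}
  S→A d: FOLLOW(A) ⊇ FIRST(d) = {d}; new: +{d}
  S→a B: FOLLOW(B) ⊇ FOLLOW(S) ⊇ {$,a,d}; new: +{$,a,d}
  FOLLOW(S)={$,a,d}  FOLLOW(A)={d}  FOLLOW(B)={$,a,b,d}
round 2: done
  FOLLOW(S)={$,a,d}  FOLLOW(A)={d}  FOLLOW(B)={$,a,b,d}

FOLLOW(A) = ["d"]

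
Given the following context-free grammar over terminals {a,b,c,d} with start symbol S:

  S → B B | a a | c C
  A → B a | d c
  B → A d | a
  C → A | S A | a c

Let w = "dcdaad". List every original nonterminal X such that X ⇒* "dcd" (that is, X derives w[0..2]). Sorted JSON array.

CNF form of G:
  S -> B B | T0 T0 | T2 C
  A -> B T0 | T1 T2
  B -> A T1 | a
  C -> B T0 | S A | T0 T2 | T1 T2
  T0 -> a
  T1 -> d
  T2 -> c

Fill CYK table bottom-up — only the sub-triangle for w[0..2]:
  [0..0]={T1}  "d"  orig:{}
  [1..1]={T2}  "c"  orig:{}
  [2..2]={T1}  "d"  orig:{}
  [0..1]={A,C}  "dc"
  [1..2]=∅  "cd"
  [0..2]={B}  "dcd"

Original NTs in T[0,2] deriving "dcd": ["B"]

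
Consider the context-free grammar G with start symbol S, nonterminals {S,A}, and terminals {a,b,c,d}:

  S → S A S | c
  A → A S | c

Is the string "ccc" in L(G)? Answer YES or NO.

CNF form of G:
  S -> S X0 | c
  A -> A S | c
  X0 -> A S

Fill CYK table bottom-up:
  [0..0]={A,S}  "c"
  [1..1]={A,S}  "c"
  [2..2]={A,S}  "c"
  [0..1]={A,X0}  "cc"  orig:{A}
  [1..2]={A,X0}  "cc"  orig:{A}
  [0..2]={A,S,X0}  "ccc"  orig:{A,S}

S ∈ T[0,2] ⇒ YES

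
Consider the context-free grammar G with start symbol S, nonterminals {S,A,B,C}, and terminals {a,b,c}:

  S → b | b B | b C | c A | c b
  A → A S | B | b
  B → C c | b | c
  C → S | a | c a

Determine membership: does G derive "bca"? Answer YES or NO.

CNF form of G:
  S -> T0 A | T0 T1 | T1 B | T1 C | b
  A -> A S | C T0 | b | c
  B -> C T0 | b | c
  C -> T0 A | T0 T1 | T0 T2 | T1 B | T1 C | a | b
  T0 -> c
  T1 -> b
  T2 -> a

Fill CYK table bottom-up:
  [0..0]={A,B,C,S,T1}  "b"  orig:{A,B,C,S}
  [1..1]={A,B,T0}  "c"  orig:{A,B}
  [2..2]={C,T2}  "a"  orig:{C}
  [0..1]={A,B,C,S}  "bc"
  [1..2]={C}  "ca"
  [0..2]={C,S}  "bca"

S ∈ T[0,2] ⇒ YES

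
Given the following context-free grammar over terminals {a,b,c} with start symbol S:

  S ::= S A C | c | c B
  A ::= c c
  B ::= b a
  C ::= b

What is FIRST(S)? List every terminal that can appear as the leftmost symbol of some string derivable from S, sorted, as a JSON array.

FIRST sets, iterate to fixpoint:
iter 1:
  A via A→c c: +{c}
  B via B→b a: +{b}
  C via C→b: +{b}
  S via S→c: +{c}
  S: {c}  A: {c}  B: {b}  C: {b}
iter 2: (no change)
  S: {c}  A: {c}  B: {b}  C: {b}

FIRST(S) = ["c"]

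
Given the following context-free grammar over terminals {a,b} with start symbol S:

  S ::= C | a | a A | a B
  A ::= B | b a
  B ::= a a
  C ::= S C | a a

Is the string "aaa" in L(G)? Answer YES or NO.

CNF form of G:
  S -> S C | T0 A | T0 B | T0 T0 | a
  A -> T0 T0 | T1 T0
  B -> T0 T0
  C -> S C | T0 T0
  T0 -> a
  T1 -> b

Fill CYK table bottom-up:
  T[0,0] 'a' = {S,T0}  orig:{S}
  T[1,1] 'a' = {S,T0}  orig:{S}
  T[2,2] 'a' = {S,T0}  orig:{S}
  T[0,1] 'aa' = {A,B,C,S}
  T[1,2] 'aa' = {A,B,C,S}
  T[0,2] 'aaa' = {C,S}

S ∈ T[0,2] ⇒ YES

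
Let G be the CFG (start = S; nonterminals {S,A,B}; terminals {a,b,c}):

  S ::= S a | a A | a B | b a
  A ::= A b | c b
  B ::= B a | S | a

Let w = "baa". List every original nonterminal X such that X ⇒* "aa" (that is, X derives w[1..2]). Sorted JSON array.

Convert to CNF:
  S -> S T2 | T0 T2 | T2 A | T2 B
  A -> A T0 | T1 T0
  B -> B T2 | S T2 | T0 T2 | T2 A | T2 B | a
  T0 -> b
  T1 -> c
  T2 -> a

Fill CYK table bottom-up (cells [i..j] with 1 ≤ i ≤ j ≤ 2 only):
  [1..1]={B,T2}  "a"  orig:{B}
  [2..2]={B,T2}  "a"  orig:{B}
  [1..2]={B,S}  "aa"

Original NTs in T[1,2] deriving "aa": ["B", "S"]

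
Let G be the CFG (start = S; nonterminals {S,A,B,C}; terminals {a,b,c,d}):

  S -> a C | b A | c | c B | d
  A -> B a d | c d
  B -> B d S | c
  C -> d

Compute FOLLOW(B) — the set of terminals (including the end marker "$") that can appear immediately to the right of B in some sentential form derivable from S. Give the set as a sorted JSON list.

FIRST iteration:
round 1:
  A via A→c d: +{c}
  B via B→c: +{c}
  C via C→d: +{d}
  S via S→a C: +{a}
  S via S→b A: +{b}
  S via S→c: +{c}
  S via S→d: +{d}
  FIRST(S)={a,b,c,d}  FIRST(A)={c}  FIRST(B)={c}  FIRST(C)={d}
round 2: done
  FIRST(S)={a,b,c,d}  FIRST(A)={c}  FIRST(B)={c}  FIRST(C)={d}

FOLLOW iteration:
initialize: $ ∈ FOLLOW(S)
round 1:
  A→B a d: FOLLOW(B) ⊇ FIRST(a) = {a}; new: +{a}
  B→B d S: FOLLOW(B) ⊇ FIRST(d) = {d}; new: +{d}
  B→B d S: FOLLOW(S) ⊇ FOLLOW(B) ⊇ {a,d}; new: +{a,d}
  S→a C: FOLLOW(C) ⊇ FOLLOW(S) ⊇ {$,a,d}; new: +{$,a,d}
  S→b A: FOLLOW(A) ⊇ FOLLOW(S) ⊇ {$,a,d}; new: +{$,a,d}
  S→c B: FOLLOW(B) ⊇ FOLLOW(S) ⊇ {$,a,d}; new: +{$}
  FOLLOW[S]={$,a,d}  FOLLOW[A]={$,a,d}  FOLLOW[B]={$,a,d}  FOLLOW[C]={$,a,d}
round 2: done
  FOLLOW[S]={$,a,d}  FOLLOW[A]={$,a,d}  FOLLOW[B]={$,a,d}  FOLLOW[C]={$,a,d}

FOLLOW(B) = ["$", "a", "d"]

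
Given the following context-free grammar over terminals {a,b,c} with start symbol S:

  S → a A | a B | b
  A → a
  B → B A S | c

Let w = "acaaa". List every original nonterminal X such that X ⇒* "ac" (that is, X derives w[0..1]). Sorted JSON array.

CNF form of G:
  S -> T0 A | T0 B | b
  A -> a
  B -> B X1 | c
  T0 -> a
  X1 -> A S

CYK fill (cells [i..j] with 0 ≤ i ≤ j ≤ 1 only):
  cell(0,0) a: {A,T0}  orig:{A}
  cell(1,1) c: {B}
  cell(0,1) ac: {S}

Original NTs in T[0,1] deriving "ac": ["S"]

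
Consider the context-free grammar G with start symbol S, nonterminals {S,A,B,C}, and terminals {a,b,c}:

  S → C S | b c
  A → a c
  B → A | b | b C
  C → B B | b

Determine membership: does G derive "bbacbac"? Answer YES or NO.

CNF form of G:
  S -> C S | T2 T1
  A -> T0 T1
  B -> T0 T1 | T2 C | b
  C -> B B | b
  T0 -> a
  T1 -> c
  T2 -> b

Fill CYK table bottom-up:
  T[0,0] 'b' = {B,C,T2}  orig:{B,C}
  T[1,1] 'b' = {B,C,T2}  orig:{B,C}
  T[2,2] 'a' = {T0}  orig:{}
  T[3,3] 'c' = {T1}  orig:{}
  T[4,4] 'b' = {B,C,T2}  orig:{B,C}
  T[5,5] 'a' = {T0}  orig:{}
  T[6,6] 'c' = {T1}  orig:{}
  T[0,1] 'bb' = {B,C}
  T[1,2] 'ba' = ∅
  T[2,3] 'ac' = {A,B}
  T[3,4] 'cb' = ∅
  T[4,5] 'ba' = ∅
  T[5,6] 'ac' = {A,B}
  T[0,2] 'bba' = ∅
  T[1,3] 'bac' = {C}
  T[2,4] 'acb' = {C}
  T[3,5] 'cba' = ∅
  T[4,6] 'bac' = {C}
  T[0,3] 'bbac' = {B,C}
  T[1,4] 'bacb' = {B}
  T[2,5] 'acba' = ∅
  T[3,6] 'cbac' = ∅
  T[0,4] 'bbacb' = {C}
  T[1,5] 'bacba' = ∅
  T[2,6] 'acbac' = ∅
  T[0,5] 'bbacba' = ∅
  T[1,6] 'bacbac' = {C}
  T[0,6] 'bbacbac' = {B}

S ∉ T[0,6] ⇒ NO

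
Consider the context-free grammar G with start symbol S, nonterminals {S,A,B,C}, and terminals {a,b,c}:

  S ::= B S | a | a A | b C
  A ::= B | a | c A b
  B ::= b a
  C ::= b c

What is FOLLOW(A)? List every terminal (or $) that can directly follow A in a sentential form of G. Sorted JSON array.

FIRST sets, iterate to fixpoint:
pass 1:
  A via A→a: +{a}
  A via A→c A b: +{c}
  B via B→b a: +{b}
  C via C→b c: +{b}
  S via S→B S: +{b}
  S via S→a: +{a}
  FIRST[S]={a,b}  FIRST[A]={a,c}  FIRST[B]={b}  FIRST[C]={b}
pass 2:
  A via A→B: +{b}
  FIRST[S]={a,b}  FIRST[A]={a,b,c}  FIRST[B]={b}  FIRST[C]={b}
pass 3: done
  FIRST[S]={a,b}  FIRST[A]={a,b,c}  FIRST[B]={b}  FIRST[C]={b}

Compute FOLLOW by fixpoint:
seed FOLLOW(S) with $
iter 1:
  A→c A b: FOLLOW(A) ⊇ FIRST(b) = {b}; new: +{b}
  S→B S: FOLLOW(B) ⊇ FIRST(S) = {a,b}; new: +{a,b}
  S→a A: FOLLOW(A) ⊇ FOLLOW(S) ⊇ {$}; new: +{$}
  S→b C: FOLLOW(C) ⊇ FOLLOW(S) ⊇ {$}; new: +{$}
  S: {$}  A: {$,b}  B: {a,b}  C: {$}
iter 2:
  A→B: FOLLOW(B) ⊇ FOLLOW(A) ⊇ {$,b}; new: +{$}
  S: {$}  A: {$,b}  B: {$,a,b}  C: {$}
iter 3: — fixpoint
  S: {$}  A: {$,b}  B: {$,a,b}  C: {$}

FOLLOW(A) = ["$", "b"]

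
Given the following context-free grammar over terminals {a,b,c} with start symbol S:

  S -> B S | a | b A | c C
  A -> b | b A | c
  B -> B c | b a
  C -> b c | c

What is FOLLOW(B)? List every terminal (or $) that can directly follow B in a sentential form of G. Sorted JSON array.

FIRST sets, iterate to fixpoint:
iter 1:
  A via A→b: +{b}
  A via A→c: +{c}
  B via B→b a: +{b}
  C via C→b c: +{b}
  C via C→c: +{c}
  S via S→B S: +{b}
  S via S→a: +{a}
  S via S→c C: +{c}
  S: {a,b,c}  A: {b,c}  B: {b}  C: {b,c}
iter 2: (stable)
  S: {a,b,c}  A: {b,c}  B: {b}  C: {b,c}

FOLLOW iteration:
FOLLOW(S) := {$}
[1]
  B→B c: FOLLOW(B) ⊇ FIRST(c) = {c}; new: +{c}
  S→B S: FOLLOW(B) ⊇ FIRST(S) = {a,b,c}; new: +{a,b}
  S→b A: FOLLOW(A) ⊇ FOLLOW(S) ⊇ {$}; new: +{$}
  S→c C: FOLLOW(C) ⊇ FOLLOW(S) ⊇ {$}; new: +{$}
  FOLLOW(S)={$}  FOLLOW(A)={$}  FOLLOW(B)={a,b,c}  FOLLOW(C)={$}
[2] (no change)
  FOLLOW(S)={$}  FOLLOW(A)={$}  FOLLOW(B)={a,b,c}  FOLLOW(C)={$}

FOLLOW(B) = ["a", "b", "c"]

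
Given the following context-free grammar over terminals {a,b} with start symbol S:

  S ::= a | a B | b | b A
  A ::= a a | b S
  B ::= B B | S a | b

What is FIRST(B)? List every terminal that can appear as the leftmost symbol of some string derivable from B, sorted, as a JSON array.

FIRST iteration:
[1]
  A via A→a a: +{a}
  A via A→b S: +{b}
  B via B→b: +{b}
  S via S→a: +{a}
  S via S→b: +{b}
  S: {a,b}  A: {a,b}  B: {b}
[2]
  B via B→S a: +{a}
  S: {a,b}  A: {a,b}  B: {a,b}
[3] — fixpoint
  S: {a,b}  A: {a,b}  B: {a,b}

FIRST(B) = ["a", "b"]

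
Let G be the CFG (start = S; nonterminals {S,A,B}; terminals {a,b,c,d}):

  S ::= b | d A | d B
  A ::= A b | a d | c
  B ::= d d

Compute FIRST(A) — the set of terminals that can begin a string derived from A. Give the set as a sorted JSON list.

Compute FIRST by fixpoint:
round 1:
  A via A→a d: +{a}
  A via A→c: +{c}
  B via B→d d: +{d}
  S via S→b: +{b}
  S via S→d A: +{d}
  FIRST[S]={b,d}  FIRST[A]={a,c}  FIRST[B]={d}
round 2: done
  FIRST[S]={b,d}  FIRST[A]={a,c}  FIRST[B]={d}

FIRST(A) = ["a", "c"]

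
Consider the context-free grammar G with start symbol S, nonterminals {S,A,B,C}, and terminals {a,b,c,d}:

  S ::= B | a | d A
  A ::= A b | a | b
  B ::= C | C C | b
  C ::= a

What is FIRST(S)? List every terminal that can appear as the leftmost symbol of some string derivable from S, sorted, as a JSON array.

FIRST sets, iterate to fixpoint:
[1]
  A via A→a: +{a}
  A via A→b: +{b}
  B via B→b: +{b}
  C via C→a: +{a}
  S via S→B: +{b}
  S via S→a: +{a}
  S via S→d A: +{d}
  FIRST(S)={a,b,d}  FIRST(A)={a,b}  FIRST(B)={b}  FIRST(C)={a}
[2]
  B via B→C: +{a}
  FIRST(S)={a,b,d}  FIRST(A)={a,b}  FIRST(B)={a,b}  FIRST(C)={a}
[3] — fixpoint
  FIRST(S)={a,b,d}  FIRST(A)={a,b}  FIRST(B)={a,b}  FIRST(C)={a}

FIRST(S) = ["a", "b", "d"]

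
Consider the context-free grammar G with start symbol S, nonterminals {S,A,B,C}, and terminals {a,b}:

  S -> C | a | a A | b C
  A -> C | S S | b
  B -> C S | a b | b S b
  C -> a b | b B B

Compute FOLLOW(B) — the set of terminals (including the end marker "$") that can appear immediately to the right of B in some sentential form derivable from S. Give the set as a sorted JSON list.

FIRST iteration:
[1]
  A via A→b: +{b}
  B via B→a b: +{a}
  B via B→b S b: +{b}
  C via C→a b: +{a}
  C via C→b B B: +{b}
  S via S→C: +{a,b}
  FIRST[S]={a,b}  FIRST[A]={b}  FIRST[B]={a,b}  FIRST[C]={a,b}
[2]
  A via A→C: +{a}
  FIRST[S]={a,b}  FIRST[A]={a,b}  FIRST[B]={a,b}  FIRST[C]={a,b}
[3] — fixpoint
  FIRST[S]={a,b}  FIRST[A]={a,b}  FIRST[B]={a,b}  FIRST[C]={a,b}

Compute FOLLOW by fixpoint:
initialize: $ ∈ FOLLOW(S)
pass 1:
  A→S S: FOLLOW(S) ⊇ FIRST(S) = {a,b}; new: +{a,b}
  B→C S: FOLLOW(C) ⊇ FIRST(S) = {a,b}; new: +{a,b}
  C→b B B: FOLLOW(B) ⊇ FIRST(B) = {a,b}; new: +{a,b}
  S→C: FOLLOW(C) ⊇ FOLLOW(S) ⊇ {$,a,b}; new: +{$}
  S→a A: FOLLOW(A) ⊇ FOLLOW(S) ⊇ {$,a,b}; new: +{$,a,b}
  FOLLOW(S)={$,a,b}  FOLLOW(A)={$,a,b}  FOLLOW(B)={a,b}  FOLLOW(C)={$,a,b}
pass 2:
  C→b B B: FOLLOW(B) ⊇ FOLLOW(C) ⊇ {$,a,b}; new: +{$}
  FOLLOW(S)={$,a,b}  FOLLOW(A)={$,a,b}  FOLLOW(B)={$,a,b}  FOLLOW(C)={$,a,b}
pass 3: — fixpoint
  FOLLOW(S)={$,a,b}  FOLLOW(A)={$,a,b}  FOLLOW(B)={$,a,b}  FOLLOW(C)={$,a,b}

FOLLOW(B) = ["$", "a", "b"]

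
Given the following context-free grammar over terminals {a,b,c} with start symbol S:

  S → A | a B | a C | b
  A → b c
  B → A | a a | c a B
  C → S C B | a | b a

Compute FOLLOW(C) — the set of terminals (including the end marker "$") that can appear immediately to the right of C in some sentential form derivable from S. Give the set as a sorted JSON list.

FIRST iteration:
pass 1:
  A via A→b c: +{b}
  B via B→A: +{b}
  B via B→a a: +{a}
  B via B→c a B: +{c}
  C via C→a: +{a}
  C via C→b a: +{b}
  S via S→A: +{b}
  S via S→a B: +{a}
  S: {a,b}  A: {b}  B: {a,b,c}  C: {a,b}
pass 2: (no change)
  S: {a,b}  A: {b}  B: {a,b,c}  C: {a,b}

Compute FOLLOW by fixpoint:
FOLLOW(S) := {$}
iter 1:
  C→S C B: FOLLOW(S) ⊇ FIRST(C) = {a,b}; new: +{a,b}
  C→S C B: FOLLOW(C) ⊇ FIRST(B) = {a,b,c}; new: +{a,b,c}
  C→S C B: FOLLOW(B) ⊇ FOLLOW(C) ⊇ {a,b,c}; new: +{a,b,c}
  S→A: FOLLOW(A) ⊇ FOLLOW(S) ⊇ {$,a,b}; new: +{$,a,b}
  S→a B: FOLLOW(B) ⊇ FOLLOW(S) ⊇ {$,a,b}; new: +{$}
  S→a C: FOLLOW(C) ⊇ FOLLOW(S) ⊇ {$,a,b}; new: +{$}
  FOLLOW(S)={$,a,b}  FOLLOW(A)={$,a,b}  FOLLOW(B)={$,a,b,c}  FOLLOW(C)={$,a,b,c}
iter 2:
  B→A: FOLLOW(A) ⊇ FOLLOW(B) ⊇ {$,a,b,c}; new: +{c}
  FOLLOW(S)={$,a,b}  FOLLOW(A)={$,a,b,c}  FOLLOW(B)={$,a,b,c}  FOLLOW(C)={$,a,b,c}
iter 3: — fixpoint
  FOLLOW(S)={$,a,b}  FOLLOW(A)={$,a,b,c}  FOLLOW(B)={$,a,b,c}  FOLLOW(C)={$,a,b,c}

FOLLOW(C) = ["$", "a", "b", "c"]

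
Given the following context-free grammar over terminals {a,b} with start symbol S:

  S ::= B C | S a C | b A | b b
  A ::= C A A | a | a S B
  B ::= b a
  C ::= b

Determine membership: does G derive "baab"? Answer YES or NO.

Convert to CNF:
  S -> B C | S X4 | T1 A | T1 T1
  A -> C X2 | T0 X3 | a
  B -> T1 T0
  C -> b
  T0 -> a
  T1 -> b
  X2 -> A A
  X3 -> S B
  X4 -> T0 C

CYK fill:
  [0..0]={C,T1}  "b"  orig:{C}
  [1..1]={A,T0}  "a"  orig:{A}
  [2..2]={A,T0}  "a"  orig:{A}
  [3..3]={C,T1}  "b"  orig:{C}
  [0..1]={B,S}  "ba"
  [1..2]={X2}  "aa"  orig:{}
  [2..3]={X4}  "ab"  orig:{}
  [0..2]={A}  "baa"
  [1..3]=∅  "aab"
  [0..3]={S}  "baab"

S ∈ T[0,3] ⇒ YES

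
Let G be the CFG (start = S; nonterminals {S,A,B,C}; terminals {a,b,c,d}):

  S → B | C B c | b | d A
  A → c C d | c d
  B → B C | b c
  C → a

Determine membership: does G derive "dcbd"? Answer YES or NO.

Convert to CNF:
  S -> B C | C X4 | T1 A | T2 T0 | b
  A -> T0 T1 | T0 X3
  B -> B C | T2 T0
  C -> a
  T0 -> c
  T1 -> d
  T2 -> b
  X3 -> C T1
  X4 -> B T0

CYK table (by increasing span):
  cell(0,0) d: {T1}  orig:{}
  cell(1,1) c: {T0}  orig:{}
  cell(2,2) b: {S,T2}  orig:{S}
  cell(3,3) d: {T1}  orig:{}
  cell(0,1) dc: ∅
  cell(1,2) cb: ∅
  cell(2,3) bd: ∅
  cell(0,2) dcb: ∅
  cell(1,3) cbd: ∅
  cell(0,3) dcbd: ∅

S ∉ T[0,3] ⇒ NO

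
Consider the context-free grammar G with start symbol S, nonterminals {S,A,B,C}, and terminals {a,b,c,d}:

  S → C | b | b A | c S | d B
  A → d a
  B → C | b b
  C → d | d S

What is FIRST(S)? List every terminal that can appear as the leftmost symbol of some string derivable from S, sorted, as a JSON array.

FIRST iteration:
iter 1:
  A via A→d a: +{d}
  B via B→b b: +{b}
  C via C→d: +{d}
  S via S→C: +{d}
  S via S→b: +{b}
  S via S→c S: +{c}
  S: {b,c,d}  A: {d}  B: {b}  C: {d}
iter 2:
  B via B→C: +{d}
  S: {b,c,d}  A: {d}  B: {b,d}  C: {d}
iter 3: (stable)
  S: {b,c,d}  A: {d}  B: {b,d}  C: {d}

FIRST(S) = ["b", "c", "d"]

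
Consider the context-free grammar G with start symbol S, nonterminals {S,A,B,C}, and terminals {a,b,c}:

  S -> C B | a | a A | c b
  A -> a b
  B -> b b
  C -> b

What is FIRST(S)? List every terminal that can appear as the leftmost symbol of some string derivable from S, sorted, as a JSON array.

FIRST iteration:
iter 1:
  A via A→a b: +{a}
  B via B→b b: +{b}
  C via C→b: +{b}
  S via S→C B: +{b}
  S via S→a: +{a}
  S via S→c b: +{c}
  S: {a,b,c}  A: {a}  B: {b}  C: {b}
iter 2: (stable)
  S: {a,b,c}  A: {a}  B: {b}  C: {b}

FIRST(S) = ["a", "b", "c"]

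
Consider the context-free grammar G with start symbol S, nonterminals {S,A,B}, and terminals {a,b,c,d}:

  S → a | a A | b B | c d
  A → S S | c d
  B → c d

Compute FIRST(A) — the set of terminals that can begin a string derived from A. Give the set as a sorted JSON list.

FIRST iteration:
round 1:
  A via A→c d: +{c}
  B via B→c d: +{c}
  S via S→a: +{a}
  S via S→b B: +{b}
  S via S→c d: +{c}
  FIRST[S]={a,b,c}  FIRST[A]={c}  FIRST[B]={c}
round 2:
  A via A→S S: +{a,b}
  FIRST[S]={a,b,c}  FIRST[A]={a,b,c}  FIRST[B]={c}
round 3: (stable)
  FIRST[S]={a,b,c}  FIRST[A]={a,b,c}  FIRST[B]={c}

FIRST(A) = ["a", "b", "c"]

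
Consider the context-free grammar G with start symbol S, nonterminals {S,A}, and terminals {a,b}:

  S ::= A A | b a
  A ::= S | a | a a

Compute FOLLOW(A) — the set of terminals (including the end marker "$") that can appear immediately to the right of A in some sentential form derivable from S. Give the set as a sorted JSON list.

FIRST iteration:
[1]
  A via A→a: +{a}
  S via S→A A: +{a}
  S via S→b a: +{b}
  S: {a,b}  A: {a}
[2]
  A via A→S: +{b}
  S: {a,b}  A: {a,b}
[3] (no change)
  S: {a,b}  A: {a,b}

FOLLOW iteration:
seed FOLLOW(S) with $
iter 1:
  S→A A: FOLLOW(A) ⊇ FIRST(A) = {a,b}; new: +{a,b}
  S→A A: FOLLOW(A) ⊇ FOLLOW(S) ⊇ {$}; new: +{$}
  FOLLOW(S)={$}  FOLLOW(A)={$,a,b}
iter 2:
  A→S: FOLLOW(S) ⊇ FOLLOW(A) ⊇ {$,a,b}; new: +{a,b}
  FOLLOW(S)={$,a,b}  FOLLOW(A)={$,a,b}
iter 3: (stable)
  FOLLOW(S)={$,a,b}  FOLLOW(A)={$,a,b}

FOLLOW(A) = ["$", "a", "b"]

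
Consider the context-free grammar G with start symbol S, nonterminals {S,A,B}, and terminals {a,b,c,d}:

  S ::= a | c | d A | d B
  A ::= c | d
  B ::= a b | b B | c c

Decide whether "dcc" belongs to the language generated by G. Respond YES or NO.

Convert to CNF:
  S -> T3 A | T3 B | a | c
  A -> c | d
  B -> T0 T1 | T1 B | T2 T2
  T0 -> a
  T1 -> b
  T2 -> c
  T3 -> d

Fill CYK table bottom-up:
  T[0,0] 'd' = {A,T3}  orig:{A}
  T[1,1] 'c' = {A,S,T2}  orig:{A,S}
  T[2,2] 'c' = {A,S,T2}  orig:{A,S}
  T[0,1] 'dc' = {S}
  T[1,2] 'cc' = {B}
  T[0,2] 'dcc' = {S}

S ∈ T[0,2] ⇒ YES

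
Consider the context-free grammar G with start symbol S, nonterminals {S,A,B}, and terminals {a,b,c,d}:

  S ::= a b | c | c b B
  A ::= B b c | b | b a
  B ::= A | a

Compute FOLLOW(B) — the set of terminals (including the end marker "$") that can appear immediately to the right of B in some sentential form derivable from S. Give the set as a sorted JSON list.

FIRST iteration:
iter 1:
  A via A→b: +{b}
  B via B→A: +{b}
  B via B→a: +{a}
  S via S→a b: +{a}
  S via S→c: +{c}
  FIRST[S]={a,c}  FIRST[A]={b}  FIRST[B]={a,b}
iter 2:
  A via A→B b c: +{a}
  FIRST[S]={a,c}  FIRST[A]={a,b}  FIRST[B]={a,b}
iter 3: (stable)
  FIRST[S]={a,c}  FIRST[A]={a,b}  FIRST[B]={a,b}

FOLLOW sets:
FOLLOW(S) := {$}
iter 1:
  A→B b c: FOLLOW(B) ⊇ FIRST(b) = {b}; new: +{b}
  B→A: FOLLOW(A) ⊇ FOLLOW(B) ⊇ {b}; new: +{b}
  S→c b B: FOLLOW(B) ⊇ FOLLOW(S) ⊇ {$}; new: +{$}
  S: {$}  A: {b}  B: {$,b}
iter 2:
  B→A: FOLLOW(A) ⊇ FOLLOW(B) ⊇ {$,b}; new: +{$}
  S: {$}  A: {$,b}  B: {$,b}
iter 3: (stable)
  S: {$}  A: {$,b}  B: {$,b}

FOLLOW(B) = ["$", "b"]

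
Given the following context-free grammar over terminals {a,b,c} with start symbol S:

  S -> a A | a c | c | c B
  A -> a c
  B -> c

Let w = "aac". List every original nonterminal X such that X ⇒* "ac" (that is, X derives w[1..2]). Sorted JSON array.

Convert to CNF:
  S -> T0 A | T0 T1 | T1 B | c
  A -> T0 T1
  B -> c
  T0 -> a
  T1 -> c

Fill CYK table bottom-up (cells [i..j] with 1 ≤ i ≤ j ≤ 2 only):
  cell(1,1) a: {T0}  orig:{}
  cell(2,2) c: {B,S,T1}  orig:{B,S}
  cell(1,2) ac: {A,S}

Original NTs in T[1,2] deriving "ac": ["A", "S"]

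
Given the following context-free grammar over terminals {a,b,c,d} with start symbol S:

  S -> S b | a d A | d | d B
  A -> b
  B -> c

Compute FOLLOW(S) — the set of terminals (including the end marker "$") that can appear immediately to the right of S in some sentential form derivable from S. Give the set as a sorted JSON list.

Compute FIRST by fixpoint:
iter 1:
  A via A→b: +{b}
  B via B→c: +{c}
  S via S→a d A: +{a}
  S via S→d: +{d}
  FIRST[S]={a,d}  FIRST[A]={b}  FIRST[B]={c}
iter 2: (stable)
  FIRST[S]={a,d}  FIRST[A]={b}  FIRST[B]={c}

Compute FOLLOW by fixpoint:
FOLLOW(S) := {$}
round 1:
  S→S b: FOLLOW(S) ⊇ FIRST(b) = {b}; new: +{b}
  S→a d A: FOLLOW(A) ⊇ FOLLOW(S) ⊇ {$,b}; new: +{$,b}
  S→d B: FOLLOW(B) ⊇ FOLLOW(S) ⊇ {$,b}; new: +{$,b}
  FOLLOW[S]={$,b}  FOLLOW[A]={$,b}  FOLLOW[B]={$,b}
round 2: (no change)
  FOLLOW[S]={$,b}  FOLLOW[A]={$,b}  FOLLOW[B]={$,b}

FOLLOW(S) = ["$", "b"]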